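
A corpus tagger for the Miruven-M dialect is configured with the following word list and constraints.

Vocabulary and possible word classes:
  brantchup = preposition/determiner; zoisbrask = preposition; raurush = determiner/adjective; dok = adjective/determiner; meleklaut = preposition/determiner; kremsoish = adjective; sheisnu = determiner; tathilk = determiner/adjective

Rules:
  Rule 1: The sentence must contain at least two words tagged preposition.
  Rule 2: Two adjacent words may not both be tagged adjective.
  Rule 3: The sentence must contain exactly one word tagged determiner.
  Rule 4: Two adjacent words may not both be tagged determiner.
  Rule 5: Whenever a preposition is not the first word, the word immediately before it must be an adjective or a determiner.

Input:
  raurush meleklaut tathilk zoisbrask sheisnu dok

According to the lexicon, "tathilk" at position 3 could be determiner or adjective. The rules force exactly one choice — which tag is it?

adjective

Candidates per position — 1:raurush {determiner,adjective}; 2:meleklaut {preposition,determiner}; 3:tathilk {determiner,adjective}; 4:zoisbrask {preposition}; 5:sheisnu {determiner}; 6:dok {adjective,determiner}.
Position 1: tagging it determiner would leave rule 3 unsatisfiable, so it must be adjective.
Position 2: tagging it determiner would leave rule 1 unsatisfiable, so it must be preposition.
Position 3: tagging it determiner would leave rule 3 unsatisfiable, so it must be adjective.
Position 6: tagging it determiner would leave rule 3 unsatisfiable, so it must be adjective.
The only consistent sequence is: adjective preposition adjective preposition determiner adjective.
Verifying each rule — rule 1 ok; rule 2 ok; rule 3 ok; rule 4 ok; rule 5 ok.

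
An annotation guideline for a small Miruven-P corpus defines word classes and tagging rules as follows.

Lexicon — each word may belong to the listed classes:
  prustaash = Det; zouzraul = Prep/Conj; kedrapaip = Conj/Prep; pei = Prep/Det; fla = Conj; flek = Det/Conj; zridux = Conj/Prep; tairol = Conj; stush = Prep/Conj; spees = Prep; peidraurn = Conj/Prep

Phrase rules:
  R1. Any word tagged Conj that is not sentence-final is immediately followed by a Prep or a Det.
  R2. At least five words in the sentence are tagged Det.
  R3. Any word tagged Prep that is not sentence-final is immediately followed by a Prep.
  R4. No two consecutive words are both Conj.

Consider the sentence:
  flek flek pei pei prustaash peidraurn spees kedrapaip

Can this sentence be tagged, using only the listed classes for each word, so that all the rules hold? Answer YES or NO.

Candidates per position — 1:flek {Det,Conj}; 2:flek {Det,Conj}; 3:pei {Prep,Det}; 4:pei {Prep,Det}; 5:prustaash {Det}; 6:peidraurn {Conj,Prep}; 7:spees {Prep}; 8:kedrapaip {Conj,Prep}.
One satisfying assignment: Det Det Det Det Det Prep Prep Prep.
Verifying each rule — rule 1 satisfied; rule 2 satisfied; rule 3 satisfied; rule 4 satisfied.

YES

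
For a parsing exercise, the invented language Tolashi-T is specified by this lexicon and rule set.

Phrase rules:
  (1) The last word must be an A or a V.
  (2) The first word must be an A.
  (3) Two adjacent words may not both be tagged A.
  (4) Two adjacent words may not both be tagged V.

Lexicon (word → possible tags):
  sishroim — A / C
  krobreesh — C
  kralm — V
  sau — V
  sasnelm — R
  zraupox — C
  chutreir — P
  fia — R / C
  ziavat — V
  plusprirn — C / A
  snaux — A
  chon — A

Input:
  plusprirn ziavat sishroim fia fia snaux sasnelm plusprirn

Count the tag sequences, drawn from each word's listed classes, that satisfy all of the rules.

Candidates per position — 1:plusprirn {C,A}; 2:ziavat {V}; 3:sishroim {A,C}; 4:fia {R,C}; 5:fia {R,C}; 6:snaux {A}; 7:sasnelm {R}; 8:plusprirn {C,A}.
There are 32 candidate sequences in total.
Checking each against the rules leaves 8 sequences.
Count = 8.

8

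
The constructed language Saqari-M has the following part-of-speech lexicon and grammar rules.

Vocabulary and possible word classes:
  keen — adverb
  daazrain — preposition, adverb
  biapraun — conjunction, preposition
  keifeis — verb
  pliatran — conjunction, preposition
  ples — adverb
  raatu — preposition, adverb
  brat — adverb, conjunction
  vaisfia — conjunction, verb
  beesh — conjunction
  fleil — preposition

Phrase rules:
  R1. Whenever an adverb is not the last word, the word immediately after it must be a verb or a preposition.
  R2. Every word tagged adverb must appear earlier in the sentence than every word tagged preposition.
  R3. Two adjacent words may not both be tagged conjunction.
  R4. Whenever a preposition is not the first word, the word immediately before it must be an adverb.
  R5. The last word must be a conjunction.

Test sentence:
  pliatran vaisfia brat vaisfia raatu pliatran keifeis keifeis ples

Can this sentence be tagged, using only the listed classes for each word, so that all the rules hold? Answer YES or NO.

Candidates per position — 1:pliatran {conjunction,preposition}; 2:vaisfia {conjunction,verb}; 3:brat {adverb,conjunction}; 4:vaisfia {conjunction,verb}; 5:raatu {preposition,adverb}; 6:pliatran {conjunction,preposition}; 7:keifeis {verb}; 8:keifeis {verb}; 9:ples {adverb}.
Rule 5 cannot be satisfied by any choice of tags from the lexicon.
So there is no consistent tagging.

NO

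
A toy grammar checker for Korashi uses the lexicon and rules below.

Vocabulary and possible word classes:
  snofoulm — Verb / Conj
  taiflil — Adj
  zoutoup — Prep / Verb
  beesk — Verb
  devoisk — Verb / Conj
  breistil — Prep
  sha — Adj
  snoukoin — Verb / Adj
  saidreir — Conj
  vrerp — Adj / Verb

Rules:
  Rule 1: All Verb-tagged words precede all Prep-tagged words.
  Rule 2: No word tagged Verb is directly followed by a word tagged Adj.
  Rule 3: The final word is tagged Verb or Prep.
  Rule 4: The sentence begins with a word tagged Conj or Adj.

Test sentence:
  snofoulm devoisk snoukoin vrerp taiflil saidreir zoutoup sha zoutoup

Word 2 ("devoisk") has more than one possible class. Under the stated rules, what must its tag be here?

Conj

Candidates per position — 1:snofoulm {Verb,Conj}; 2:devoisk {Verb,Conj}; 3:snoukoin {Verb,Adj}; 4:vrerp {Adj,Verb}; 5:taiflil {Adj}; 6:saidreir {Conj}; 7:zoutoup {Prep,Verb}; 8:sha {Adj}; 9:zoutoup {Prep,Verb}.
At position 1, choosing Verb makes rule 4 impossible to satisfy; hence Conj.
At position 2, choosing Verb makes rule 2 impossible to satisfy; hence Conj.
At position 3, choosing Verb makes rule 2 impossible to satisfy; hence Adj.
At position 4, choosing Verb makes rule 2 impossible to satisfy; hence Adj.
At position 7, choosing Verb makes rule 2 impossible to satisfy; hence Prep.
At position 9, choosing Verb makes rule 1 impossible to satisfy; hence Prep.
That leaves exactly one tagging: Conj Conj Adj Adj Adj Conj Prep Adj Prep.
Rule-by-rule: rule 1 ok; rule 2 ok; rule 3 ok; rule 4 ok.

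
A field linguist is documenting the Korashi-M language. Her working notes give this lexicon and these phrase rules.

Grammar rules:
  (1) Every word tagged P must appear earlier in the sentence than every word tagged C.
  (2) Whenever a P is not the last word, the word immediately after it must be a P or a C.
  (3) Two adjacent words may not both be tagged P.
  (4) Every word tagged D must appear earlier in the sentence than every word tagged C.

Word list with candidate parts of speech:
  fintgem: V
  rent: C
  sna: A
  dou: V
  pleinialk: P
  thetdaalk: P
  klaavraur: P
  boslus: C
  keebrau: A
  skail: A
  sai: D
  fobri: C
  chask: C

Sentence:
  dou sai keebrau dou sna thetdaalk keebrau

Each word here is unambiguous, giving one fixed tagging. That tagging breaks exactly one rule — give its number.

Fixed tagging: V D A V A P A.
Rule check: R1 pass, R2 fail, R3 pass, R4 pass.
Only rule 2 fails.

2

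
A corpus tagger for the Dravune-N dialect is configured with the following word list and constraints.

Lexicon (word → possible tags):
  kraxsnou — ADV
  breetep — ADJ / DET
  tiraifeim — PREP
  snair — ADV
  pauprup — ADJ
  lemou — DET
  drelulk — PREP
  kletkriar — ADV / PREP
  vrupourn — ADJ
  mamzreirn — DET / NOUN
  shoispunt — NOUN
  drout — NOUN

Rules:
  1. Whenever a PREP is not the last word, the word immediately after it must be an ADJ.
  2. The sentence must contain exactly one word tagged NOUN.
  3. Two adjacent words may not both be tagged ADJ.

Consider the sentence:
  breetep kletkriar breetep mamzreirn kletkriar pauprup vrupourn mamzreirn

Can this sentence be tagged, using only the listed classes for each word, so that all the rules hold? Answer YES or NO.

NO

Candidates per position — 1:breetep {ADJ,DET}; 2:kletkriar {ADV,PREP}; 3:breetep {ADJ,DET}; 4:mamzreirn {DET,NOUN}; 5:kletkriar {ADV,PREP}; 6:pauprup {ADJ}; 7:vrupourn {ADJ}; 8:mamzreirn {DET,NOUN}.
Rule 3 cannot be satisfied by any choice of tags from the lexicon.
So there is no consistent tagging.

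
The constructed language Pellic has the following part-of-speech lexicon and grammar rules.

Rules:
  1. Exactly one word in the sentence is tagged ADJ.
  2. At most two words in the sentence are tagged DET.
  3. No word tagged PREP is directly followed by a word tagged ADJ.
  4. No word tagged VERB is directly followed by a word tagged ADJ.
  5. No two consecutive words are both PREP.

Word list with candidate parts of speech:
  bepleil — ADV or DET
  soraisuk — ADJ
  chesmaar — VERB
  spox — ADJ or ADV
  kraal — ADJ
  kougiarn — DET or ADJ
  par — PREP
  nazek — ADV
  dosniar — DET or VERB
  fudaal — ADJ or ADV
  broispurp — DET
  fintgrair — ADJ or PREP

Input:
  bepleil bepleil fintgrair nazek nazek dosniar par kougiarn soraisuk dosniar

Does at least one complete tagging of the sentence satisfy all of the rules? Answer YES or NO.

YES

Candidates per position — 1:bepleil {ADV,DET}; 2:bepleil {ADV,DET}; 3:fintgrair {ADJ,PREP}; 4:nazek {ADV}; 5:nazek {ADV}; 6:dosniar {DET,VERB}; 7:par {PREP}; 8:kougiarn {DET,ADJ}; 9:soraisuk {ADJ}; 10:dosniar {DET,VERB}.
One satisfying assignment: DET ADV PREP ADV ADV VERB PREP DET ADJ VERB.
Checking: rule 1 ok; rule 2 ok; rule 3 ok; rule 4 ok; rule 5 ok.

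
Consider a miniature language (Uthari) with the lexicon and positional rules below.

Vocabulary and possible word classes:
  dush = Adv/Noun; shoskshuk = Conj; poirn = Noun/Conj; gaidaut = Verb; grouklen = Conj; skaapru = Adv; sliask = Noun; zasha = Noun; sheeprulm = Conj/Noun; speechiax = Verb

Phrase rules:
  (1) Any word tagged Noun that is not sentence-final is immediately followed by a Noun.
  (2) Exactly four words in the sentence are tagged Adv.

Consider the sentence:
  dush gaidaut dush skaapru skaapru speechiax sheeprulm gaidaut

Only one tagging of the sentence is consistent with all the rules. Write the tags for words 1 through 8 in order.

Candidates per position — 1:dush {Adv,Noun}; 2:gaidaut {Verb}; 3:dush {Adv,Noun}; 4:skaapru {Adv}; 5:skaapru {Adv}; 6:speechiax {Verb}; 7:sheeprulm {Conj,Noun}; 8:gaidaut {Verb}.
Position 1: Noun is ruled out by rule 1; that leaves Adv.
Position 3: Noun is ruled out by rule 1; that leaves Adv.
Position 7: Noun is ruled out by rule 1; that leaves Conj.
The unique satisfying tagging is: Adv Verb Adv Adv Adv Verb Conj Verb.
Rule-by-rule: rule 1 ok; rule 2 ok.

Adv Verb Adv Adv Adv Verb Conj Verb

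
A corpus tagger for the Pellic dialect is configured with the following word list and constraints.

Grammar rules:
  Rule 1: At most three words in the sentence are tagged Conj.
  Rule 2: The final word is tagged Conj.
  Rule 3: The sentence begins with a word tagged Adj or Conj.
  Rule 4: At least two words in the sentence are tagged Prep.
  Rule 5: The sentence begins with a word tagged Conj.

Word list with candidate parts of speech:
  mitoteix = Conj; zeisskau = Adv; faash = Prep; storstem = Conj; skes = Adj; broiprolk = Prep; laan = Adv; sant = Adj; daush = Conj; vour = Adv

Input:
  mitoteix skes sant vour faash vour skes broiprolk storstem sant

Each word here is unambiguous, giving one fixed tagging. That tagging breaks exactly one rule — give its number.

2

Fixed tagging: Conj Adj Adj Adv Prep Adv Adj Prep Conj Adj.
Checking each rule: R1 holds, R2 violated, R3 holds, R4 holds, R5 holds.
Only rule 2 fails.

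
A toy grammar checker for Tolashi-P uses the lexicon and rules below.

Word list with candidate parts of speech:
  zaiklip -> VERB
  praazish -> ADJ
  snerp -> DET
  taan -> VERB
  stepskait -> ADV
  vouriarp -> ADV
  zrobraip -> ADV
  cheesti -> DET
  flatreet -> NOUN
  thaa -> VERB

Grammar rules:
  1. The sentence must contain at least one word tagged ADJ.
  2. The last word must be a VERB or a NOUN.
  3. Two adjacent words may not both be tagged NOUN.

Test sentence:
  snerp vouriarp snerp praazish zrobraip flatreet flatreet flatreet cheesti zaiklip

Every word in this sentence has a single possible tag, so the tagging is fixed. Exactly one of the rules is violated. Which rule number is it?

3

Fixed tagging: DET ADV DET ADJ ADV NOUN NOUN NOUN DET VERB.
Applying the rules: R1 ✓, R2 ✓, R3 ✗.
Only rule 3 fails.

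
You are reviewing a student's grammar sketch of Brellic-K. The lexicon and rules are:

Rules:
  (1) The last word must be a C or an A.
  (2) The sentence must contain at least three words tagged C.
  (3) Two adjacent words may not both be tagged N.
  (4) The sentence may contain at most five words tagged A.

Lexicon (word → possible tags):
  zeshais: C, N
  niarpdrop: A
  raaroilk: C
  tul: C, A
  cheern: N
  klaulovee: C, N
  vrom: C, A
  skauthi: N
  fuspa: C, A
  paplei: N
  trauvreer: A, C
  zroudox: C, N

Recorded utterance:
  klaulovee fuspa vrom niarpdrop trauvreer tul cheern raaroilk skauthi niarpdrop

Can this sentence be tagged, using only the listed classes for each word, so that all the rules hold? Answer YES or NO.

Candidates per position — 1:klaulovee {C,N}; 2:fuspa {C,A}; 3:vrom {C,A}; 4:niarpdrop {A}; 5:trauvreer {A,C}; 6:tul {C,A}; 7:cheern {N}; 8:raaroilk {C}; 9:skauthi {N}; 10:niarpdrop {A}.
One satisfying assignment: C C A A A A N C N A.
Checking: rule 1 ok; rule 2 ok; rule 3 ok; rule 4 ok.

YES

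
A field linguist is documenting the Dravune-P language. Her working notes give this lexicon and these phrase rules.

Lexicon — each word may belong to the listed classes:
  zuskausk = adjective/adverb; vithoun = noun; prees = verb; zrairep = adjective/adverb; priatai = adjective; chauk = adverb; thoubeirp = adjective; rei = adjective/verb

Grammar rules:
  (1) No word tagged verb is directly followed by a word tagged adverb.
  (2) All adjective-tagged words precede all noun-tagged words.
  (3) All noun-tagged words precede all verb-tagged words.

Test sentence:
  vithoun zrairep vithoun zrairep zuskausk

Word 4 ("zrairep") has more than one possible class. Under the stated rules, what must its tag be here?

adverb

Candidates per position — 1:vithoun {noun}; 2:zrairep {adjective,adverb}; 3:vithoun {noun}; 4:zrairep {adjective,adverb}; 5:zuskausk {adjective,adverb}.
At position 2, choosing adjective makes rule 2 impossible to satisfy; hence adverb.
At position 4, choosing adjective makes rule 2 impossible to satisfy; hence adverb.
At position 5, choosing adjective makes rule 2 impossible to satisfy; hence adverb.
That leaves exactly one tagging: noun adverb noun adverb adverb.
Check: rule 1 ok; rule 2 ok; rule 3 ok.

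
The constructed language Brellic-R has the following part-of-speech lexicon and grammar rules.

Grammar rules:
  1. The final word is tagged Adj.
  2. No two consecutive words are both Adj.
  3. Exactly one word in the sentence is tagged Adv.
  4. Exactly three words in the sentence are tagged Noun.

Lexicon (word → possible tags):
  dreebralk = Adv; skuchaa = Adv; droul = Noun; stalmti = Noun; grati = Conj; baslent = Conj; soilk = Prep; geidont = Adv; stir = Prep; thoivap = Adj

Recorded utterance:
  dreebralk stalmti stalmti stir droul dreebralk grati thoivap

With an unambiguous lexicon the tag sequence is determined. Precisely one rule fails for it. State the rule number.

3

Fixed tagging: Adv Noun Noun Prep Noun Adv Conj Adj.
Rule check: R1 holds, R2 holds, R3 violated, R4 holds.
Only rule 3 fails.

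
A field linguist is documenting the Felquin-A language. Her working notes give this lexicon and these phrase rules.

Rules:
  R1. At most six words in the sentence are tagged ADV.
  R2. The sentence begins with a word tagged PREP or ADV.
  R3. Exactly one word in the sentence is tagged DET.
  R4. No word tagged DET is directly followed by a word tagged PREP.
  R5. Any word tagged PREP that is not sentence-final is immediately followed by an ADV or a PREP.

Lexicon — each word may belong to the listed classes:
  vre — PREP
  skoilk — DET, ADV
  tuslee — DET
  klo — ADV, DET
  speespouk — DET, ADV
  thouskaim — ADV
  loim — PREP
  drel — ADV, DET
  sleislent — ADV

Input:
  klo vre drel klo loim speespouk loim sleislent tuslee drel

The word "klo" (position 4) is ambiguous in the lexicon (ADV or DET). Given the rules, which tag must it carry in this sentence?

ADV

Candidates per position — 1:klo {ADV,DET}; 2:vre {PREP}; 3:drel {ADV,DET}; 4:klo {ADV,DET}; 5:loim {PREP}; 6:speespouk {DET,ADV}; 7:loim {PREP}; 8:sleislent {ADV}; 9:tuslee {DET}; 10:drel {ADV,DET}.
At position 1, choosing DET makes rule 2 impossible to satisfy; hence ADV.
At position 3, choosing DET makes rule 3 impossible to satisfy; hence ADV.
At position 4, choosing DET makes rule 3 impossible to satisfy; hence ADV.
At position 6, choosing DET makes rule 3 impossible to satisfy; hence ADV.
At position 10, choosing DET makes rule 3 impossible to satisfy; hence ADV.
So the tagging must be: ADV PREP ADV ADV PREP ADV PREP ADV DET ADV.
Check: rule 1 ok; rule 2 ok; rule 3 ok; rule 4 ok; rule 5 ok.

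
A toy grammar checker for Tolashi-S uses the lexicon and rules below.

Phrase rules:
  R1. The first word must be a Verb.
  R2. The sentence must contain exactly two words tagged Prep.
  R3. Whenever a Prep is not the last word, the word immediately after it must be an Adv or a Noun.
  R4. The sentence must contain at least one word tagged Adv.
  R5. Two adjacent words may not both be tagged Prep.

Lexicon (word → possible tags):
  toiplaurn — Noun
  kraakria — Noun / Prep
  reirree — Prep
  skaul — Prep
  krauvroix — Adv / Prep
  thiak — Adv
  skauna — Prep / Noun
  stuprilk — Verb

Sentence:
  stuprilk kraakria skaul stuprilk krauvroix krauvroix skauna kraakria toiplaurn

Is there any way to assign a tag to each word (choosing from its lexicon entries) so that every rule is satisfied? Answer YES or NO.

Candidates per position — 1:stuprilk {Verb}; 2:kraakria {Noun,Prep}; 3:skaul {Prep}; 4:stuprilk {Verb}; 5:krauvroix {Adv,Prep}; 6:krauvroix {Adv,Prep}; 7:skauna {Prep,Noun}; 8:kraakria {Noun,Prep}; 9:toiplaurn {Noun}.
Rule 3 cannot be satisfied by any choice of tags from the lexicon.
So there is no consistent tagging.

NO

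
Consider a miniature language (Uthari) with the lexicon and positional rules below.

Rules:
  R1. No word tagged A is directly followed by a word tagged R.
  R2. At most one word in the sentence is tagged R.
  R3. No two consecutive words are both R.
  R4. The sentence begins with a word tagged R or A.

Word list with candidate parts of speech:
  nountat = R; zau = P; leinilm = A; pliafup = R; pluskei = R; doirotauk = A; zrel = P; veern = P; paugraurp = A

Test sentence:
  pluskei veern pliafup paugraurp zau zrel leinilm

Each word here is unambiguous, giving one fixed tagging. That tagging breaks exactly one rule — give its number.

Fixed tagging: R P R A P P A.
Rule check: R1 ok, R2 fails, R3 ok, R4 ok.
Only rule 2 fails.

2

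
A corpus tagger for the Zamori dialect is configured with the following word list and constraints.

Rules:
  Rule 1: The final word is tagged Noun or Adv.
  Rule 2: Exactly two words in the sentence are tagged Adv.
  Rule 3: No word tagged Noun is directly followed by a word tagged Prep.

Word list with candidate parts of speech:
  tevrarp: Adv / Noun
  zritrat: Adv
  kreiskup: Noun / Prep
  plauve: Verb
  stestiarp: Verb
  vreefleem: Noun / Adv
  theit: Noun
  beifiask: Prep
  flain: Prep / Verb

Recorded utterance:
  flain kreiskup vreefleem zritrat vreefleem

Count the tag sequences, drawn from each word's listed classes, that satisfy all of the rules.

8

Candidates per position — 1:flain {Prep,Verb}; 2:kreiskup {Noun,Prep}; 3:vreefleem {Noun,Adv}; 4:zritrat {Adv}; 5:vreefleem {Noun,Adv}.
There are 16 candidate sequences in total.
Checking each against the rules leaves 8 sequences.
Count = 8.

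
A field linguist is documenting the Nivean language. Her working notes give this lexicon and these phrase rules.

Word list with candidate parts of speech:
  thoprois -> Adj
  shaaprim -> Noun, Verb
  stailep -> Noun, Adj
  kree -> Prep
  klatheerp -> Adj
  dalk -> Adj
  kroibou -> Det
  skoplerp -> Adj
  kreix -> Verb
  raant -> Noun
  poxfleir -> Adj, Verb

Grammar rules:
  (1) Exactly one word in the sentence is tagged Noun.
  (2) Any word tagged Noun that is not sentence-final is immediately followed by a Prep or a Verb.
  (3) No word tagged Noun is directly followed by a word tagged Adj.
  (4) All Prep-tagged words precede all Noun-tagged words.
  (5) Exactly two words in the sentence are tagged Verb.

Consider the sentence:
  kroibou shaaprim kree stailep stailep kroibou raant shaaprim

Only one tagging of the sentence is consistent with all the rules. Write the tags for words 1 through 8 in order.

Candidates per position — 1:kroibou {Det}; 2:shaaprim {Noun,Verb}; 3:kree {Prep}; 4:stailep {Noun,Adj}; 5:stailep {Noun,Adj}; 6:kroibou {Det}; 7:raant {Noun}; 8:shaaprim {Noun,Verb}.
At position 2, choosing Noun makes rule 1 impossible to satisfy; hence Verb.
At position 4, choosing Noun makes rule 1 impossible to satisfy; hence Adj.
At position 5, choosing Noun makes rule 1 impossible to satisfy; hence Adj.
At position 8, choosing Noun makes rule 1 impossible to satisfy; hence Verb.
That leaves exactly one tagging: Det Verb Prep Adj Adj Det Noun Verb.
Checking: rule 1 ok; rule 2 ok; rule 3 ok; rule 4 ok; rule 5 ok.

Det Verb Prep Adj Adj Det Noun Verb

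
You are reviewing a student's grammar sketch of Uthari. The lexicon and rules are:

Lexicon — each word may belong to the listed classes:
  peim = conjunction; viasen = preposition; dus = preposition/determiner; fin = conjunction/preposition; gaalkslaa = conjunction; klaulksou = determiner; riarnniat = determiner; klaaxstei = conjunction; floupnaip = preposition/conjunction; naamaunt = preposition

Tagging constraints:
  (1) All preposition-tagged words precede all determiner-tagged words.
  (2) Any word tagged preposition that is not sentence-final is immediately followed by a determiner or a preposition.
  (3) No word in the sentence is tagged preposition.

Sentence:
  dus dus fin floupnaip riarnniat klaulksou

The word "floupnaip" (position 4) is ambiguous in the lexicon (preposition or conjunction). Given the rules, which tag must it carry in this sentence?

conjunction

Candidates per position — 1:dus {preposition,determiner}; 2:dus {preposition,determiner}; 3:fin {conjunction,preposition}; 4:floupnaip {preposition,conjunction}; 5:riarnniat {determiner}; 6:klaulksou {determiner}.
Position 1: tagging it preposition would leave rule 3 unsatisfiable, so it must be determiner.
Position 2: tagging it preposition would leave rule 1 unsatisfiable, so it must be determiner.
Position 3: tagging it preposition would leave rule 1 unsatisfiable, so it must be conjunction.
Position 4: tagging it preposition would leave rule 1 unsatisfiable, so it must be conjunction.
The only consistent sequence is: determiner determiner conjunction conjunction determiner determiner.
Rule-by-rule: rule 1 ok; rule 2 ok; rule 3 ok.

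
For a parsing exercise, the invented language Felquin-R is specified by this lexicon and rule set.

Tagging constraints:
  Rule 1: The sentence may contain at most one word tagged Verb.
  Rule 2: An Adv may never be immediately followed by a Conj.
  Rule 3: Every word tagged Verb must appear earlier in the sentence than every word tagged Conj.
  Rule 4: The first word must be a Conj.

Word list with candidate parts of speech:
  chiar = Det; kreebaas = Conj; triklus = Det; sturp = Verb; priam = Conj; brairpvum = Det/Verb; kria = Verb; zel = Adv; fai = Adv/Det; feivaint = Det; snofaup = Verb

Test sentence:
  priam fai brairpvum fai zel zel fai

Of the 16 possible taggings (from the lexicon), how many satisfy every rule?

Candidates per position — 1:priam {Conj}; 2:fai {Adv,Det}; 3:brairpvum {Det,Verb}; 4:fai {Adv,Det}; 5:zel {Adv}; 6:zel {Adv}; 7:fai {Adv,Det}.
There are 16 candidate sequences in total.
Checking each against the rules leaves 8 sequences.
Count = 8.

8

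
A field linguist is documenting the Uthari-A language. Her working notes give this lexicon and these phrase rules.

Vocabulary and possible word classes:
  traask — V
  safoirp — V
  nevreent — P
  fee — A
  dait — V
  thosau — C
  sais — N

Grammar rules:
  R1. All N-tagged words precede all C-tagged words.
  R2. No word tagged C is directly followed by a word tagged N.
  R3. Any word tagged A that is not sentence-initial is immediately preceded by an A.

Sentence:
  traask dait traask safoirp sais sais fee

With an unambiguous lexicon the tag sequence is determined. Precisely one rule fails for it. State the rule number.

Fixed tagging: V V V V N N A.
Rule check: R1 pass, R2 pass, R3 fail.
Only rule 3 fails.

3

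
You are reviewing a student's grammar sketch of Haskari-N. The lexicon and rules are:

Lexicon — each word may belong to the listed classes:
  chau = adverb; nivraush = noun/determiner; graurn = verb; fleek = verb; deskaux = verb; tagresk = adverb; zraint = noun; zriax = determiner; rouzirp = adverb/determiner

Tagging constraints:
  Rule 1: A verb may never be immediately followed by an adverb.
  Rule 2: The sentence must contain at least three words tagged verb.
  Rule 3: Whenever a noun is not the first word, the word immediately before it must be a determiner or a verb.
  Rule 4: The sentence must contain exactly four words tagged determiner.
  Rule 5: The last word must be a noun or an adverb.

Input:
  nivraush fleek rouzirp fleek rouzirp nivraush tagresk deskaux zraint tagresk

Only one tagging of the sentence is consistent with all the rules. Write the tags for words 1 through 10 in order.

determiner verb determiner verb determiner determiner adverb verb noun adverb

Candidates per position — 1:nivraush {noun,determiner}; 2:fleek {verb}; 3:rouzirp {adverb,determiner}; 4:fleek {verb}; 5:rouzirp {adverb,determiner}; 6:nivraush {noun,determiner}; 7:tagresk {adverb}; 8:deskaux {verb}; 9:zraint {noun}; 10:tagresk {adverb}.
Position 1: noun is ruled out by rule 4; that leaves determiner.
Position 3: adverb is ruled out by rule 1; that leaves determiner.
Position 5: adverb is ruled out by rule 1; that leaves determiner.
Position 6: noun is ruled out by rule 4; that leaves determiner.
The only consistent sequence is: determiner verb determiner verb determiner determiner adverb verb noun adverb.
Verifying each rule — rule 1 satisfied; rule 2 satisfied; rule 3 satisfied; rule 4 satisfied; rule 5 satisfied.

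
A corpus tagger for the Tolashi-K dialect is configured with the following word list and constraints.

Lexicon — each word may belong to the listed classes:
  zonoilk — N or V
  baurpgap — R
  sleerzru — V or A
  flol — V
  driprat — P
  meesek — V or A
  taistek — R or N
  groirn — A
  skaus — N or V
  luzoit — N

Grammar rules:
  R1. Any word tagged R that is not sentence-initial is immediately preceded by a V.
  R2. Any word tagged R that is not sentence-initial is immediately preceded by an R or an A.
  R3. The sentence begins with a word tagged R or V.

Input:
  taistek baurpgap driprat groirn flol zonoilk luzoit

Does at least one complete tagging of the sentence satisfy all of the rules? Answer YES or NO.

NO

Candidates per position — 1:taistek {R,N}; 2:baurpgap {R}; 3:driprat {P}; 4:groirn {A}; 5:flol {V}; 6:zonoilk {N,V}; 7:luzoit {N}.
Rule 1 cannot be satisfied by any choice of tags from the lexicon.
So there is no consistent tagging.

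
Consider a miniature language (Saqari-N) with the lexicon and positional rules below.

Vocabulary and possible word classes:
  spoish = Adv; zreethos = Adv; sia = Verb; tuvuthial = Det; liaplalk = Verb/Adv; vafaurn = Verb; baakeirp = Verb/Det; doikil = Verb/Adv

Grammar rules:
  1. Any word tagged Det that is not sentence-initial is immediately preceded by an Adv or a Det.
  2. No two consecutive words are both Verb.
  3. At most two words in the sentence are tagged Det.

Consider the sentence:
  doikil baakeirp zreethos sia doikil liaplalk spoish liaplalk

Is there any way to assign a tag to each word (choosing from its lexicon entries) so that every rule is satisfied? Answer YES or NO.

Candidates per position — 1:doikil {Verb,Adv}; 2:baakeirp {Verb,Det}; 3:zreethos {Adv}; 4:sia {Verb}; 5:doikil {Verb,Adv}; 6:liaplalk {Verb,Adv}; 7:spoish {Adv}; 8:liaplalk {Verb,Adv}.
One satisfying assignment: Adv Det Adv Verb Adv Verb Adv Verb.
Verifying each rule — rule 1 ok; rule 2 ok; rule 3 ok.

YES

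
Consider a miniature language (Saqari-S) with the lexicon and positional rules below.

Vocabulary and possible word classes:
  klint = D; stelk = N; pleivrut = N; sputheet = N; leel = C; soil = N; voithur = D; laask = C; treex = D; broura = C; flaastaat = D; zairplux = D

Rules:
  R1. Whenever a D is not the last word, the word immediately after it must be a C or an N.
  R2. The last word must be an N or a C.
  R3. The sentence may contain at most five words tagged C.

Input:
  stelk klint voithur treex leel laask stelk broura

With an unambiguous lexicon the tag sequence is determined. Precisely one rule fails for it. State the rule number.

Fixed tagging: N D D D C C N C.
Rule check: R1 fails, R2 ok, R3 ok.
Only rule 1 fails.

1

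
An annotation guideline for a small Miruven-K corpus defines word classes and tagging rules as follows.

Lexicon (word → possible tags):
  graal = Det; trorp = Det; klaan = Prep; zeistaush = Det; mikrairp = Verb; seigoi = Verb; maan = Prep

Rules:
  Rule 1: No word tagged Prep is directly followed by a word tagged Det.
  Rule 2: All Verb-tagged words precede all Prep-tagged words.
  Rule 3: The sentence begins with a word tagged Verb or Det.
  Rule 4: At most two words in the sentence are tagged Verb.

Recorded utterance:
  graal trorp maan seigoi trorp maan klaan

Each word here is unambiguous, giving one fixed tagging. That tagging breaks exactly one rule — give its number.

2

Fixed tagging: Det Det Prep Verb Det Prep Prep.
Checking each rule: R1 pass, R2 fail, R3 pass, R4 pass.
Only rule 2 fails.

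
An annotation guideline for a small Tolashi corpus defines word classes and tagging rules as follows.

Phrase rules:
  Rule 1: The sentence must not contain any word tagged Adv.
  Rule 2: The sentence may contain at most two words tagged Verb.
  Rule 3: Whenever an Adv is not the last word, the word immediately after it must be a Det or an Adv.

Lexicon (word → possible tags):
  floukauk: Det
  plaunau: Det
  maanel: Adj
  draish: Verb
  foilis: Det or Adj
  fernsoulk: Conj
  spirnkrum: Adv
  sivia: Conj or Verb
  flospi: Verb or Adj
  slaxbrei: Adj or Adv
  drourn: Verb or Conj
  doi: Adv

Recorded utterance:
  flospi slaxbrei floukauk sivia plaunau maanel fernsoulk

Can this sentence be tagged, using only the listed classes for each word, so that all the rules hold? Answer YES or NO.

Candidates per position — 1:flospi {Verb,Adj}; 2:slaxbrei {Adj,Adv}; 3:floukauk {Det}; 4:sivia {Conj,Verb}; 5:plaunau {Det}; 6:maanel {Adj}; 7:fernsoulk {Conj}.
One satisfying assignment: Adj Adj Det Conj Det Adj Conj.
Checking: rule 1 ✓; rule 2 ✓; rule 3 ✓.

YES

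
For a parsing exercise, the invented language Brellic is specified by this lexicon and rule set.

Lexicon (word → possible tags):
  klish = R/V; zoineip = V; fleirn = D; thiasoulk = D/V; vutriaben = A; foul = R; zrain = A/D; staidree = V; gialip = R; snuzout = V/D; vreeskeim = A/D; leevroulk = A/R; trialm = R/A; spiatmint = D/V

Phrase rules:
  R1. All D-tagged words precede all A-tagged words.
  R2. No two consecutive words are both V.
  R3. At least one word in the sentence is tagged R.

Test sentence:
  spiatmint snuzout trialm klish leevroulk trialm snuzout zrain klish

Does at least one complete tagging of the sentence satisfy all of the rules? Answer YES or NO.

Candidates per position — 1:spiatmint {D,V}; 2:snuzout {V,D}; 3:trialm {R,A}; 4:klish {R,V}; 5:leevroulk {A,R}; 6:trialm {R,A}; 7:snuzout {V,D}; 8:zrain {A,D}; 9:klish {R,V}.
One satisfying assignment: V D R V R R V A R.
Checking: rule 1 ok; rule 2 ok; rule 3 ok.

YES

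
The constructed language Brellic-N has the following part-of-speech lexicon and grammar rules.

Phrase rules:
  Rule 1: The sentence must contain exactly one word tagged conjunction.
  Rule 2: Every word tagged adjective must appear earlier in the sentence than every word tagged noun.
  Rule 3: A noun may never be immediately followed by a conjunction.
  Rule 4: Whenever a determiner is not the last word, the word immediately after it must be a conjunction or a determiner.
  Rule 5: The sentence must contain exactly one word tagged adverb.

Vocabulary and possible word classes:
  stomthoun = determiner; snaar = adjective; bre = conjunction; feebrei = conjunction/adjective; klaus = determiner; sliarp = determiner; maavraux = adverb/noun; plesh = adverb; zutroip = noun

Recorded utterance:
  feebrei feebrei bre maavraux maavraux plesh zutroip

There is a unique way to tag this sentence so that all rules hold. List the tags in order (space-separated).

adjective adjective conjunction noun noun adverb noun

Candidates per position — 1:feebrei {conjunction,adjective}; 2:feebrei {conjunction,adjective}; 3:bre {conjunction}; 4:maavraux {adverb,noun}; 5:maavraux {adverb,noun}; 6:plesh {adverb}; 7:zutroip {noun}.
At position 1, choosing conjunction makes rule 1 impossible to satisfy; hence adjective.
At position 2, choosing conjunction makes rule 1 impossible to satisfy; hence adjective.
At position 4, choosing adverb makes rule 5 impossible to satisfy; hence noun.
At position 5, choosing adverb makes rule 5 impossible to satisfy; hence noun.
So the tagging must be: adjective adjective conjunction noun noun adverb noun.
Verifying each rule — rule 1 ok; rule 2 ok; rule 3 ok; rule 4 ok; rule 5 ok.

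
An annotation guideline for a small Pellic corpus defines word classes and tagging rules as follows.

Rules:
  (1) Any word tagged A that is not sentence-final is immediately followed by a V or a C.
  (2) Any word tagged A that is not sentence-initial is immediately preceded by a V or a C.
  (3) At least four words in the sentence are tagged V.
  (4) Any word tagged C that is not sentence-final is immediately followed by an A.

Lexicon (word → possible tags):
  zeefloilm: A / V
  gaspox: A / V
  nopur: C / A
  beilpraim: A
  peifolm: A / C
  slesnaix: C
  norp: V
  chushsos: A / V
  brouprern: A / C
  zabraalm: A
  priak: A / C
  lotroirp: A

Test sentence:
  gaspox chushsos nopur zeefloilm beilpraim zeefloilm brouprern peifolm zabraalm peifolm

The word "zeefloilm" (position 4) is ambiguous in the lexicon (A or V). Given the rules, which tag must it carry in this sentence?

V

Candidates per position — 1:gaspox {A,V}; 2:chushsos {A,V}; 3:nopur {C,A}; 4:zeefloilm {A,V}; 5:beilpraim {A}; 6:zeefloilm {A,V}; 7:brouprern {A,C}; 8:peifolm {A,C}; 9:zabraalm {A}; 10:peifolm {A,C}.
Position 1: A is ruled out by rule 3; that leaves V.
Position 2: A is ruled out by rule 3; that leaves V.
Position 4: A is ruled out by rule 1; that leaves V.
Position 6: A is ruled out by rule 1; that leaves V.
Position 8: A is ruled out by rule 1; that leaves C.
Position 10: A is ruled out by rule 1; that leaves C.
Position 3: C is ruled out by rule 4; that leaves A.
Position 7: C is ruled out by rule 4; that leaves A.
The unique satisfying tagging is: V V A V A V A C A C.
Verifying each rule — rule 1 ✓; rule 2 ✓; rule 3 ✓; rule 4 ✓.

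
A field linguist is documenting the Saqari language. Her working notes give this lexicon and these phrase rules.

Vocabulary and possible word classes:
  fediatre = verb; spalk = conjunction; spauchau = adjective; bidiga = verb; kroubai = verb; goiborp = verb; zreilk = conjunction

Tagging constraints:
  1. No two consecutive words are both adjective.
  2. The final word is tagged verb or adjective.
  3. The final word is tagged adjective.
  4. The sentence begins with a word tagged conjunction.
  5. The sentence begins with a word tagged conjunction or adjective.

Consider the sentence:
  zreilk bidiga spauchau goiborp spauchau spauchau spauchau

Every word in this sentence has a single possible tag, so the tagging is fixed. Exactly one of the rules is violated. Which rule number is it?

Fixed tagging: conjunction verb adjective verb adjective adjective adjective.
Applying the rules: R1 fail, R2 pass, R3 pass, R4 pass, R5 pass.
Only rule 1 fails.

1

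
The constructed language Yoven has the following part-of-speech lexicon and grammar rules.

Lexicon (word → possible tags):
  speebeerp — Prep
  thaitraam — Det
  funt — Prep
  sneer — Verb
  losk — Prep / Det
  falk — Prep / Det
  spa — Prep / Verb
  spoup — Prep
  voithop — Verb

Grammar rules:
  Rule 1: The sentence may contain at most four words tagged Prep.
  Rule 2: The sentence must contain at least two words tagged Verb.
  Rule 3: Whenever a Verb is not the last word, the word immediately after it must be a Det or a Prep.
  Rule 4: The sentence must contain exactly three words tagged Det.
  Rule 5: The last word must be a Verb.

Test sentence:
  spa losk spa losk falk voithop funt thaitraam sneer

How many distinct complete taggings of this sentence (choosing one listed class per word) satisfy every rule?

Candidates per position — 1:spa {Prep,Verb}; 2:losk {Prep,Det}; 3:spa {Prep,Verb}; 4:losk {Prep,Det}; 5:falk {Prep,Det}; 6:voithop {Verb}; 7:funt {Prep}; 8:thaitraam {Det}; 9:sneer {Verb}.
There are 32 candidate sequences in total.
Checking each against the rules leaves 12 sequences.
Count = 12.

12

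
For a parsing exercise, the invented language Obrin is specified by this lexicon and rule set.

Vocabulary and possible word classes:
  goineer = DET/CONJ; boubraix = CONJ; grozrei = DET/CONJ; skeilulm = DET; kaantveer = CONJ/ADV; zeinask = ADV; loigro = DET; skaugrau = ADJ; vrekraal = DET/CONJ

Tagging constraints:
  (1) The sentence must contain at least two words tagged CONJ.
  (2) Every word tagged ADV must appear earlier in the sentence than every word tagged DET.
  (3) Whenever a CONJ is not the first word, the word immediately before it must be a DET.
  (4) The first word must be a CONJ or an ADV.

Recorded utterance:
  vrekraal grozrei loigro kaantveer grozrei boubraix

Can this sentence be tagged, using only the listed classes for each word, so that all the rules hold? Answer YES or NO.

Candidates per position — 1:vrekraal {DET,CONJ}; 2:grozrei {DET,CONJ}; 3:loigro {DET}; 4:kaantveer {CONJ,ADV}; 5:grozrei {DET,CONJ}; 6:boubraix {CONJ}.
One satisfying assignment: CONJ DET DET CONJ DET CONJ.
Checking: rule 1 ✓; rule 2 ✓; rule 3 ✓; rule 4 ✓.

YES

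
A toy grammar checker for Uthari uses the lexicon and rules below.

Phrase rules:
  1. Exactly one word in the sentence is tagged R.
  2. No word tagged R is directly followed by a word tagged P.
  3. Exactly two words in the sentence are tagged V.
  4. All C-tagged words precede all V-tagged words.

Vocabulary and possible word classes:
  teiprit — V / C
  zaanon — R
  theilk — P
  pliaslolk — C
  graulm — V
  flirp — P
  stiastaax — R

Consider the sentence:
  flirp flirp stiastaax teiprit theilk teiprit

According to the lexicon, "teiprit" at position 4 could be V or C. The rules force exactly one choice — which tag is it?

V

Candidates per position — 1:flirp {P}; 2:flirp {P}; 3:stiastaax {R}; 4:teiprit {V,C}; 5:theilk {P}; 6:teiprit {V,C}.
Position 4: tagging it C would leave rule 3 unsatisfiable, so it must be V.
Position 6: tagging it C would leave rule 3 unsatisfiable, so it must be V.
The only consistent sequence is: P P R V P V.
Rule-by-rule: rule 1 ok; rule 2 ok; rule 3 ok; rule 4 ok.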